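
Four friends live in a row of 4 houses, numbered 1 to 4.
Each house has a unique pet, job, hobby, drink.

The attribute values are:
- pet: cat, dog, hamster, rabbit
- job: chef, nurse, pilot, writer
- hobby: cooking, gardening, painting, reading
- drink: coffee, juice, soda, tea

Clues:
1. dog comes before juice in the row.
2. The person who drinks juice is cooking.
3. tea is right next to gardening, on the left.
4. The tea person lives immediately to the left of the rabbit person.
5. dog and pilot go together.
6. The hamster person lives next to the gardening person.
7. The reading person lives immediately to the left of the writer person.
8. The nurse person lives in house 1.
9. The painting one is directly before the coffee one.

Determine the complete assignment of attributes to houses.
Solution:

House | Pet | Job | Hobby | Drink
---------------------------------
  1   | hamster | nurse | painting | tea
  2   | rabbit | chef | gardening | coffee
  3   | dog | pilot | reading | soda
  4   | cat | writer | cooking | juice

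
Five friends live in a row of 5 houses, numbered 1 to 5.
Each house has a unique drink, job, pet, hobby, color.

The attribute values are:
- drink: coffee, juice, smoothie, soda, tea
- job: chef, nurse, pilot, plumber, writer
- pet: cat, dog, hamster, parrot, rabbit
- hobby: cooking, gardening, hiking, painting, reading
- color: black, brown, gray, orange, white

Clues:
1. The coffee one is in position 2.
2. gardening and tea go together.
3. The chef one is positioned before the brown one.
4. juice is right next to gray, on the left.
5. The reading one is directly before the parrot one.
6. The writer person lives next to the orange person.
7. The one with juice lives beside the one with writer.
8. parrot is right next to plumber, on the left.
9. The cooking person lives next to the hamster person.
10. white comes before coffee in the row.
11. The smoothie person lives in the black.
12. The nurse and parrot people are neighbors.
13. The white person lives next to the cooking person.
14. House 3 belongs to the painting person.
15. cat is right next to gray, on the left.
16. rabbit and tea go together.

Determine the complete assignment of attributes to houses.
Solution:

House | Drink | Job | Pet | Hobby | Color
-----------------------------------------
  1   | juice | nurse | cat | reading | white
  2   | coffee | writer | parrot | cooking | gray
  3   | soda | plumber | hamster | painting | orange
  4   | smoothie | chef | dog | hiking | black
  5   | tea | pilot | rabbit | gardening | brown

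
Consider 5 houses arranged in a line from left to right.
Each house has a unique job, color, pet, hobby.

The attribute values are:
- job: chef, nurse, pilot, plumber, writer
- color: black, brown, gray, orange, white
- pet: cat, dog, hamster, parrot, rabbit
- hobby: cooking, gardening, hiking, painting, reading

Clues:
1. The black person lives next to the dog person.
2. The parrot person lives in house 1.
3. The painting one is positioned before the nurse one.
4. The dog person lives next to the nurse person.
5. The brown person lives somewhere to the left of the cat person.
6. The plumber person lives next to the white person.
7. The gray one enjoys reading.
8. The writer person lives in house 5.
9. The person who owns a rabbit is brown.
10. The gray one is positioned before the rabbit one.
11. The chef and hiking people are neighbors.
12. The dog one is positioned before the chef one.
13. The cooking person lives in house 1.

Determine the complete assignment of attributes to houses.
Solution:

House | Job | Color | Pet | Hobby
---------------------------------
  1   | plumber | black | parrot | cooking
  2   | pilot | white | dog | painting
  3   | nurse | gray | hamster | reading
  4   | chef | brown | rabbit | gardening
  5   | writer | orange | cat | hiking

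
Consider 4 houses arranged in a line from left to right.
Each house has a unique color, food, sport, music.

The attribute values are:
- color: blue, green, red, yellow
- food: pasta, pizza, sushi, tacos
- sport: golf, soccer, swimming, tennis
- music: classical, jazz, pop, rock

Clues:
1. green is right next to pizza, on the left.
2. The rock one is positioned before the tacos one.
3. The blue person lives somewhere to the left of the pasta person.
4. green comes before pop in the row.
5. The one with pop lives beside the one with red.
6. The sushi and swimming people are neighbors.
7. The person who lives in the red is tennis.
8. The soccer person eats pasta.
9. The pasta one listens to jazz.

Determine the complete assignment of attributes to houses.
Solution:

House | Color | Food | Sport | Music
------------------------------------
  1   | green | sushi | golf | rock
  2   | blue | pizza | swimming | pop
  3   | red | tacos | tennis | classical
  4   | yellow | pasta | soccer | jazz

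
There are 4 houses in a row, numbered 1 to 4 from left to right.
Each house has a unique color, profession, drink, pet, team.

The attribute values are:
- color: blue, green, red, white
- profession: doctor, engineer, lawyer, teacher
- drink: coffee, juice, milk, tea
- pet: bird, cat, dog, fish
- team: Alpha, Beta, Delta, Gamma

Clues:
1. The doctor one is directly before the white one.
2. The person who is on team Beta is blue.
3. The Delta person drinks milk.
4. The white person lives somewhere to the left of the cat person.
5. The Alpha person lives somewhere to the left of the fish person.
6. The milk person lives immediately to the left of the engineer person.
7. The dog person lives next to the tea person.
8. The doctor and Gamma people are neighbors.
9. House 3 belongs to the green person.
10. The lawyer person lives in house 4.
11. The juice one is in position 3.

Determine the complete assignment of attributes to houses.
Solution:

House | Color | Profession | Drink | Pet | Team
-----------------------------------------------
  1   | red | doctor | milk | dog | Delta
  2   | white | engineer | tea | bird | Gamma
  3   | green | teacher | juice | cat | Alpha
  4   | blue | lawyer | coffee | fish | Beta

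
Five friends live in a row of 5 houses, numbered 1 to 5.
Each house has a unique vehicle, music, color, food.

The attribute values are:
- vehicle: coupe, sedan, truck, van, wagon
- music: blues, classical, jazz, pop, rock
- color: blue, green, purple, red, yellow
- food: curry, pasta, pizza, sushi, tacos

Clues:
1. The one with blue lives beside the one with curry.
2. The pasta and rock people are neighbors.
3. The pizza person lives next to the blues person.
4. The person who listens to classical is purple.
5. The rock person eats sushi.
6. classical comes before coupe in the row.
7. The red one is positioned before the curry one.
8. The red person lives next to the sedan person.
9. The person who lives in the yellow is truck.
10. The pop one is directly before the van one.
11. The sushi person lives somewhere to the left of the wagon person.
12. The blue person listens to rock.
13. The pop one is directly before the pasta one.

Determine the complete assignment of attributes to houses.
Solution:

House | Vehicle | Music | Color | Food
--------------------------------------
  1   | truck | pop | yellow | pizza
  2   | van | blues | red | pasta
  3   | sedan | rock | blue | sushi
  4   | wagon | classical | purple | curry
  5   | coupe | jazz | green | tacos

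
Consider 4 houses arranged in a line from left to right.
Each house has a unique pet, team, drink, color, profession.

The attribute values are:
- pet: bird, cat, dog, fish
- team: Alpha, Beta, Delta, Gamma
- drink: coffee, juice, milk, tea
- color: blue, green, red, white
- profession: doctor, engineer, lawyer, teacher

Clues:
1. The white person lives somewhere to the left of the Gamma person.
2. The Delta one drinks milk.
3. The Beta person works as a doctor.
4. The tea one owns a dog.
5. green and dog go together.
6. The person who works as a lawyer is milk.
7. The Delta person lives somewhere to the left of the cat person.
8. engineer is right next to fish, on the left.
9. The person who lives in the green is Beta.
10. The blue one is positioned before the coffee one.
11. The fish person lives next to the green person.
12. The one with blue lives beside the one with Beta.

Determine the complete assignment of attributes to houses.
Solution:

House | Pet | Team | Drink | Color | Profession
-----------------------------------------------
  1   | bird | Alpha | juice | white | engineer
  2   | fish | Delta | milk | blue | lawyer
  3   | dog | Beta | tea | green | doctor
  4   | cat | Gamma | coffee | red | teacher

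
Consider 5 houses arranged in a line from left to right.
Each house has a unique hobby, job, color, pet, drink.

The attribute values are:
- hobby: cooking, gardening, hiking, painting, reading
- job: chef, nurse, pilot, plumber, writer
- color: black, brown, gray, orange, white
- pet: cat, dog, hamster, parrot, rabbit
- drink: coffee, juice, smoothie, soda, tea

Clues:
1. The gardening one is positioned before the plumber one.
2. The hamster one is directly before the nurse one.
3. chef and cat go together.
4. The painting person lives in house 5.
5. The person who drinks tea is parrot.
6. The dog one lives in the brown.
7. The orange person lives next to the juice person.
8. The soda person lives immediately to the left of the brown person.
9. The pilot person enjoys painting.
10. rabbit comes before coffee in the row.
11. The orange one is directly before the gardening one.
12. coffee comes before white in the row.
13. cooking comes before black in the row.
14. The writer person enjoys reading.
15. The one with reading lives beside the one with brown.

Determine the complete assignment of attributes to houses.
Solution:

House | Hobby | Job | Color | Pet | Drink
-----------------------------------------
  1   | reading | writer | orange | hamster | soda
  2   | gardening | nurse | brown | dog | juice
  3   | cooking | plumber | gray | rabbit | smoothie
  4   | hiking | chef | black | cat | coffee
  5   | painting | pilot | white | parrot | tea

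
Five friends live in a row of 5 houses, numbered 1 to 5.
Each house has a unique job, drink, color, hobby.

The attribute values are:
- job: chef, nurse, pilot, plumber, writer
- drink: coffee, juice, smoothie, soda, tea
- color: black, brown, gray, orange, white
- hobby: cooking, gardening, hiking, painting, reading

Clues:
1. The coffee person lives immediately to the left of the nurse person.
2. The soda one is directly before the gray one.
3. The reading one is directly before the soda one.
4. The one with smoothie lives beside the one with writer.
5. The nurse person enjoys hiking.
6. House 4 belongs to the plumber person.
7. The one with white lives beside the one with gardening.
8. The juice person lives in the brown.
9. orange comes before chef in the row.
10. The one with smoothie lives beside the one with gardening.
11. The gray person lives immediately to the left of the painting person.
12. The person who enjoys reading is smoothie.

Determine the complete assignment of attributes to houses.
Solution:

House | Job | Drink | Color | Hobby
-----------------------------------
  1   | pilot | smoothie | white | reading
  2   | writer | soda | orange | gardening
  3   | chef | tea | gray | cooking
  4   | plumber | coffee | black | painting
  5   | nurse | juice | brown | hiking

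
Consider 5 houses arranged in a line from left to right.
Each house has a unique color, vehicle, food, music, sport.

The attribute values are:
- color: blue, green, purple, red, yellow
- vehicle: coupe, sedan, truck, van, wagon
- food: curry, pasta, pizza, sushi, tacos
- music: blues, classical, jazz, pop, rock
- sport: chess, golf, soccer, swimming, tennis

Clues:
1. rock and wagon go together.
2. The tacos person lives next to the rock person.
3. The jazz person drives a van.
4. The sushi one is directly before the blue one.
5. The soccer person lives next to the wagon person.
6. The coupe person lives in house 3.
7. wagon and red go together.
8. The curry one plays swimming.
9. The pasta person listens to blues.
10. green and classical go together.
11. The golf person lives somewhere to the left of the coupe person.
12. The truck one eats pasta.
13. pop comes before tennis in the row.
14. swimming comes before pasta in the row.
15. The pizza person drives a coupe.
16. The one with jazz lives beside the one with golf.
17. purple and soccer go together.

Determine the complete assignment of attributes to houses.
Solution:

House | Color | Vehicle | Food | Music | Sport
----------------------------------------------
  1   | purple | van | tacos | jazz | soccer
  2   | red | wagon | sushi | rock | golf
  3   | blue | coupe | pizza | pop | chess
  4   | green | sedan | curry | classical | swimming
  5   | yellow | truck | pasta | blues | tennis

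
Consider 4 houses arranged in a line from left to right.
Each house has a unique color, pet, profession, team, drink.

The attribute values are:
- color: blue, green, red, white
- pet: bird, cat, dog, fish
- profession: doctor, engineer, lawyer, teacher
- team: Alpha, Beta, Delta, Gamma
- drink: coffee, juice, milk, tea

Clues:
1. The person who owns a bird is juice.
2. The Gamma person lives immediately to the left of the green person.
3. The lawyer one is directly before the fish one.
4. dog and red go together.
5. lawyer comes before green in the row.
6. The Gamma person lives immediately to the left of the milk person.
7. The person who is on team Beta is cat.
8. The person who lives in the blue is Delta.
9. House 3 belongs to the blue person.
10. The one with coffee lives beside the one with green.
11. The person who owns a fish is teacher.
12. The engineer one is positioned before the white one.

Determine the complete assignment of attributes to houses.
Solution:

House | Color | Pet | Profession | Team | Drink
-----------------------------------------------
  1   | red | dog | lawyer | Gamma | coffee
  2   | green | fish | teacher | Alpha | milk
  3   | blue | bird | engineer | Delta | juice
  4   | white | cat | doctor | Beta | tea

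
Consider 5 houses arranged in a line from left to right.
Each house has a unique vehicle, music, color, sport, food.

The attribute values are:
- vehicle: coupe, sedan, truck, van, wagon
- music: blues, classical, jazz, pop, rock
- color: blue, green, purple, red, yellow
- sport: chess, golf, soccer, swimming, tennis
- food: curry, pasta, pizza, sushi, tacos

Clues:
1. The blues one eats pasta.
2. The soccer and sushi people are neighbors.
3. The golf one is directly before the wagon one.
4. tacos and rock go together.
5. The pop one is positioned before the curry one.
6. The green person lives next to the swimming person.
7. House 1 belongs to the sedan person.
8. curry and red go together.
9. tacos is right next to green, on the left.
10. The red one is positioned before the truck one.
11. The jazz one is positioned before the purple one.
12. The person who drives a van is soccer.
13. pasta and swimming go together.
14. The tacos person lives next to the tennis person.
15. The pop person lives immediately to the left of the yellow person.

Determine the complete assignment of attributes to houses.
Solution:

House | Vehicle | Music | Color | Sport | Food
----------------------------------------------
  1   | sedan | rock | blue | golf | tacos
  2   | wagon | pop | green | tennis | pizza
  3   | coupe | blues | yellow | swimming | pasta
  4   | van | jazz | red | soccer | curry
  5   | truck | classical | purple | chess | sushi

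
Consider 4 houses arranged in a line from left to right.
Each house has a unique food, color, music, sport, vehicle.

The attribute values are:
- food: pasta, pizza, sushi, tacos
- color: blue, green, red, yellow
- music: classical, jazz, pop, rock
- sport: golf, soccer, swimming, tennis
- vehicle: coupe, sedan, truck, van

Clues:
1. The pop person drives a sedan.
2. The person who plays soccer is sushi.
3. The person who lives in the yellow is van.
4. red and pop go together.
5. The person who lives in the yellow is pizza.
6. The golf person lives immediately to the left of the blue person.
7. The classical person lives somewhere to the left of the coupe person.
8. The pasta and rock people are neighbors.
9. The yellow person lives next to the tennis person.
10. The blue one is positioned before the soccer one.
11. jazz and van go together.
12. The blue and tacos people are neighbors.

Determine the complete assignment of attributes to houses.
Solution:

House | Food | Color | Music | Sport | Vehicle
----------------------------------------------
  1   | pizza | yellow | jazz | golf | van
  2   | pasta | blue | classical | tennis | truck
  3   | tacos | green | rock | swimming | coupe
  4   | sushi | red | pop | soccer | sedan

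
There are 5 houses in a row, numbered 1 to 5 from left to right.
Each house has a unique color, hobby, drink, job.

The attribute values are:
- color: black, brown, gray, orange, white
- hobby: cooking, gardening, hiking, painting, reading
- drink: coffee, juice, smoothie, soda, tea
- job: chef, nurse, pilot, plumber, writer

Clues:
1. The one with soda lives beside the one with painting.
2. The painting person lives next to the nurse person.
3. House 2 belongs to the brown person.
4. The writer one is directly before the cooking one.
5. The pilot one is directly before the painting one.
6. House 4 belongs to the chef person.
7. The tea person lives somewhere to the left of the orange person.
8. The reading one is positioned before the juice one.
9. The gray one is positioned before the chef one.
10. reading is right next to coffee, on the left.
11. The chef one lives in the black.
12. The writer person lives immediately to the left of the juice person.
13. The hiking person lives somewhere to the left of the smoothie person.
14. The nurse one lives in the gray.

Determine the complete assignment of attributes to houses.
Solution:

House | Color | Hobby | Drink | Job
-----------------------------------
  1   | white | reading | soda | pilot
  2   | brown | painting | coffee | writer
  3   | gray | cooking | juice | nurse
  4   | black | hiking | tea | chef
  5   | orange | gardening | smoothie | plumber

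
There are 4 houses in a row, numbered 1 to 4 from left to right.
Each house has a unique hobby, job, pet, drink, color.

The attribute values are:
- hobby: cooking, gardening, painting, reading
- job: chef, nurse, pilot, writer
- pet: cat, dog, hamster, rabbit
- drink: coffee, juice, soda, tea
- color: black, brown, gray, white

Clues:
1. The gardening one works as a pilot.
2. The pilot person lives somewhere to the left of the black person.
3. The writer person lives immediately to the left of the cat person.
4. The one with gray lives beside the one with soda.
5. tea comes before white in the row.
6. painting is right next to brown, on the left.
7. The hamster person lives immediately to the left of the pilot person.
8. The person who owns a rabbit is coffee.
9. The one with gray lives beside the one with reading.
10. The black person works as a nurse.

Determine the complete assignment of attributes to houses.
Solution:

House | Hobby | Job | Pet | Drink | Color
-----------------------------------------
  1   | painting | chef | dog | tea | gray
  2   | reading | writer | hamster | soda | brown
  3   | gardening | pilot | cat | juice | white
  4   | cooking | nurse | rabbit | coffee | black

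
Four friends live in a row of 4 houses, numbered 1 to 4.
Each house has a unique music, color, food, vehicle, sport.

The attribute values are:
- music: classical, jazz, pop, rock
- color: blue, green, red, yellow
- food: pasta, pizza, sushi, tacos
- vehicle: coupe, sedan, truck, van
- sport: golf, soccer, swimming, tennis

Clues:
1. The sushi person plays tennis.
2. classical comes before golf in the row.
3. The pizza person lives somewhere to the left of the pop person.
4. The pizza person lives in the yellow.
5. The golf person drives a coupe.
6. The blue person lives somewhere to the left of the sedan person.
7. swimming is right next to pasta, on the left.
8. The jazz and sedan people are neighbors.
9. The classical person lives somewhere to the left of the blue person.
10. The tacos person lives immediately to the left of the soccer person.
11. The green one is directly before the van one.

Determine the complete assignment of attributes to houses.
Solution:

House | Music | Color | Food | Vehicle | Sport
----------------------------------------------
  1   | classical | green | tacos | truck | swimming
  2   | rock | blue | pasta | van | soccer
  3   | jazz | yellow | pizza | coupe | golf
  4   | pop | red | sushi | sedan | tennis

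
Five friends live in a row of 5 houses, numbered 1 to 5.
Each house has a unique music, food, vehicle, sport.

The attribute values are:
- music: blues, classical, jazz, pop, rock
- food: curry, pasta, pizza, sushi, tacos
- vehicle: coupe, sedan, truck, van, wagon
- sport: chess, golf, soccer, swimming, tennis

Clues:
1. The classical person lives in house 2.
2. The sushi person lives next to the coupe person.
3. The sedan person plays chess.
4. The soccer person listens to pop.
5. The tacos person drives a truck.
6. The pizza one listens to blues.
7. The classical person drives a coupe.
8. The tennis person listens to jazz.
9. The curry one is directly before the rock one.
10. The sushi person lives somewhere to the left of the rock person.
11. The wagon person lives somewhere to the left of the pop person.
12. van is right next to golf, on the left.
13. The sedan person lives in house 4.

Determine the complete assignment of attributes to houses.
Solution:

House | Music | Food | Vehicle | Sport
--------------------------------------
  1   | jazz | sushi | van | tennis
  2   | classical | curry | coupe | golf
  3   | rock | pasta | wagon | swimming
  4   | blues | pizza | sedan | chess
  5   | pop | tacos | truck | soccer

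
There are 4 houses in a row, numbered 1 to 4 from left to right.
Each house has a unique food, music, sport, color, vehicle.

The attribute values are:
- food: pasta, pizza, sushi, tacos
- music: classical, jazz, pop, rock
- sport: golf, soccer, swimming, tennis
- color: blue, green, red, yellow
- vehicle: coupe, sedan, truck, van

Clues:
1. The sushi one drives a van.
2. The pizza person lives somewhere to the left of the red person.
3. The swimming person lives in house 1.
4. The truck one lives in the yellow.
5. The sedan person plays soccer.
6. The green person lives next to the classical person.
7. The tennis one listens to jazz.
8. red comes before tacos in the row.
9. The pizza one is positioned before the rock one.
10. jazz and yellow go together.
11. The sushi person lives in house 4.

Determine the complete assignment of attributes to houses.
Solution:

House | Food | Music | Sport | Color | Vehicle
----------------------------------------------
  1   | pizza | pop | swimming | green | coupe
  2   | pasta | classical | soccer | red | sedan
  3   | tacos | jazz | tennis | yellow | truck
  4   | sushi | rock | golf | blue | van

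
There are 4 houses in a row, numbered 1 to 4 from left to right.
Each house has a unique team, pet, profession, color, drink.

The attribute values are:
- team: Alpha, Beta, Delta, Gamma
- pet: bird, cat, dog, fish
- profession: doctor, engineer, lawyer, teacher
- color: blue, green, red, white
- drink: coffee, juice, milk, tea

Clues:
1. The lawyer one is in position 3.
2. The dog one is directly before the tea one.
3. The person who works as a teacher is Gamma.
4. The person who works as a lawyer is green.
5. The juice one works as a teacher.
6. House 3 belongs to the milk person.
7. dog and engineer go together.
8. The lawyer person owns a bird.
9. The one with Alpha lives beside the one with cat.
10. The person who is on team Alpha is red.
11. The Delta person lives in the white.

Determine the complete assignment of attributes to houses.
Solution:

House | Team | Pet | Profession | Color | Drink
-----------------------------------------------
  1   | Alpha | dog | engineer | red | coffee
  2   | Delta | cat | doctor | white | tea
  3   | Beta | bird | lawyer | green | milk
  4   | Gamma | fish | teacher | blue | juice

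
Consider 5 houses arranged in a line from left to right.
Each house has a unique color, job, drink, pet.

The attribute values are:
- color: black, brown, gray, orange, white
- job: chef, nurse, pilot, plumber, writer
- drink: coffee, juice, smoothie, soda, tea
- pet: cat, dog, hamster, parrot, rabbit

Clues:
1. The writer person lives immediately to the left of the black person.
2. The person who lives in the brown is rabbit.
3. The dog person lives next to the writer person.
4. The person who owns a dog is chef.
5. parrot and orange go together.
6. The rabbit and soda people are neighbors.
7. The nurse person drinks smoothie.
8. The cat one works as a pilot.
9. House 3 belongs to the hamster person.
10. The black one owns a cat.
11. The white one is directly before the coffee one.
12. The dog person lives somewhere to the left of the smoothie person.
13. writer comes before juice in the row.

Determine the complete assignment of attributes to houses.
Solution:

House | Color | Job | Drink | Pet
---------------------------------
  1   | brown | plumber | tea | rabbit
  2   | white | chef | soda | dog
  3   | gray | writer | coffee | hamster
  4   | black | pilot | juice | cat
  5   | orange | nurse | smoothie | parrot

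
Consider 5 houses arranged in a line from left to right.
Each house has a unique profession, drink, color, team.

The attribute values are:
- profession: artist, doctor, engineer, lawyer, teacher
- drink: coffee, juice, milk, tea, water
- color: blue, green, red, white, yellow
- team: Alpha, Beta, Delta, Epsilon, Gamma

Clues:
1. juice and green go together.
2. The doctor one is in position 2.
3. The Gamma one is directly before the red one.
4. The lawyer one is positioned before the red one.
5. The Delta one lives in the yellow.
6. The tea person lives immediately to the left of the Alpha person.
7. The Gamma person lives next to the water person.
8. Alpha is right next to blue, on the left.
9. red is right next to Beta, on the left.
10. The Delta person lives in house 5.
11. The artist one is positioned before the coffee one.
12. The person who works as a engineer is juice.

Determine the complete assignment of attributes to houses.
Solution:

House | Profession | Drink | Color | Team
-----------------------------------------
  1   | lawyer | tea | white | Gamma
  2   | doctor | water | red | Alpha
  3   | artist | milk | blue | Beta
  4   | engineer | juice | green | Epsilon
  5   | teacher | coffee | yellow | Delta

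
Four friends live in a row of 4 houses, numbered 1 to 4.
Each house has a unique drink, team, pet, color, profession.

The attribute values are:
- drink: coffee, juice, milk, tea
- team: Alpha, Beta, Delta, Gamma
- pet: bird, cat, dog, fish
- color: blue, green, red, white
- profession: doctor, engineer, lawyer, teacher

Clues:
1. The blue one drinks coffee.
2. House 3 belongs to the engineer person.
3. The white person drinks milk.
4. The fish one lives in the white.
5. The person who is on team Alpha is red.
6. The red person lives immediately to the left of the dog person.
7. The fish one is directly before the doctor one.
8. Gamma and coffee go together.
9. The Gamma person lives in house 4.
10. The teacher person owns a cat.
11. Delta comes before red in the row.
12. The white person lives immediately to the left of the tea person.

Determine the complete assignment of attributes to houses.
Solution:

House | Drink | Team | Pet | Color | Profession
-----------------------------------------------
  1   | milk | Delta | fish | white | lawyer
  2   | tea | Alpha | bird | red | doctor
  3   | juice | Beta | dog | green | engineer
  4   | coffee | Gamma | cat | blue | teacher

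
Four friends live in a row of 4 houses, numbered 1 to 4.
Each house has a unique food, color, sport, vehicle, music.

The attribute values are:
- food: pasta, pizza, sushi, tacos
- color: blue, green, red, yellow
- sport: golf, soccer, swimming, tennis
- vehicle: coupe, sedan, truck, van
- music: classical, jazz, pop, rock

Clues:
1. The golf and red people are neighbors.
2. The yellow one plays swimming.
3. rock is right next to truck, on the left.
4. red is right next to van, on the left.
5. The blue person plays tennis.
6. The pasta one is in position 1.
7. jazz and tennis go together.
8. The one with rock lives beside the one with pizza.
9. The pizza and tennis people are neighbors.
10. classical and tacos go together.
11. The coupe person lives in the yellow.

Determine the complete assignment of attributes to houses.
Solution:

House | Food | Color | Sport | Vehicle | Music
----------------------------------------------
  1   | pasta | green | golf | sedan | rock
  2   | pizza | red | soccer | truck | pop
  3   | sushi | blue | tennis | van | jazz
  4   | tacos | yellow | swimming | coupe | classical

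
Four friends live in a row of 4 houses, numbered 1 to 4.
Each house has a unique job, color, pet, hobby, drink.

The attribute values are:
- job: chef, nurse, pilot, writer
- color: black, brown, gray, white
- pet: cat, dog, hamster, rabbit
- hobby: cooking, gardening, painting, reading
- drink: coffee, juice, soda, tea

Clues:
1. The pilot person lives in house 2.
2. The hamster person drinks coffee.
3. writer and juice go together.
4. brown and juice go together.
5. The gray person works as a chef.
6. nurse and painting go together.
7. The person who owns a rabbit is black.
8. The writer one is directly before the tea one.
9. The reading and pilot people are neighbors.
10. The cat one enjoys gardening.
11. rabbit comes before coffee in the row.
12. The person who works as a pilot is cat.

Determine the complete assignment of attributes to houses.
Solution:

House | Job | Color | Pet | Hobby | Drink
-----------------------------------------
  1   | writer | brown | dog | reading | juice
  2   | pilot | white | cat | gardening | tea
  3   | nurse | black | rabbit | painting | soda
  4   | chef | gray | hamster | cooking | coffee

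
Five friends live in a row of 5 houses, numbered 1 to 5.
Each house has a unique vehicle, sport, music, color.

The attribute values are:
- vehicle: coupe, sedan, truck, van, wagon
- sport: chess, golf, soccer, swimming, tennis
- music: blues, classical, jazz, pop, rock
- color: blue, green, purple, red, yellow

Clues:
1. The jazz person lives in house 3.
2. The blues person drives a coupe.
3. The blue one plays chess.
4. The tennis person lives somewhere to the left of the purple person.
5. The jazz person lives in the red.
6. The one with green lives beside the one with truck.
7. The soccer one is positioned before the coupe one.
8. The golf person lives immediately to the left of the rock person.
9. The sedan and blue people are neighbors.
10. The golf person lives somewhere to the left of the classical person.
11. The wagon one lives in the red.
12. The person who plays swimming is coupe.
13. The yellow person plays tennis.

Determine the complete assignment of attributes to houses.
Solution:

House | Vehicle | Sport | Music | Color
---------------------------------------
  1   | sedan | golf | pop | green
  2   | truck | chess | rock | blue
  3   | wagon | soccer | jazz | red
  4   | van | tennis | classical | yellow
  5   | coupe | swimming | blues | purple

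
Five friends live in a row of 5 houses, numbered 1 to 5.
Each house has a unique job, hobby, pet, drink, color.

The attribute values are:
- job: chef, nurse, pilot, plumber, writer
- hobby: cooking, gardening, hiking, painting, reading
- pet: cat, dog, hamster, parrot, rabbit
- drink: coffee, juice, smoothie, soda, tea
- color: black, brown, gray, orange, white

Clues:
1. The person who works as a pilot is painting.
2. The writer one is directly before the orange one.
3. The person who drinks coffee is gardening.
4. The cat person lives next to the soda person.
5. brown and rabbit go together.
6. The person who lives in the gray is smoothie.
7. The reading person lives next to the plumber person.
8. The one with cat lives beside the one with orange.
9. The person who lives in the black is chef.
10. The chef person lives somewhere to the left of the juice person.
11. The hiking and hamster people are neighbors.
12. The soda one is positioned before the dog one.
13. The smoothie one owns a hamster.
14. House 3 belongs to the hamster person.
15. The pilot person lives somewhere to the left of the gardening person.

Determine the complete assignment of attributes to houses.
Solution:

House | Job | Hobby | Pet | Drink | Color
-----------------------------------------
  1   | writer | reading | cat | tea | white
  2   | plumber | hiking | parrot | soda | orange
  3   | pilot | painting | hamster | smoothie | gray
  4   | chef | gardening | dog | coffee | black
  5   | nurse | cooking | rabbit | juice | brown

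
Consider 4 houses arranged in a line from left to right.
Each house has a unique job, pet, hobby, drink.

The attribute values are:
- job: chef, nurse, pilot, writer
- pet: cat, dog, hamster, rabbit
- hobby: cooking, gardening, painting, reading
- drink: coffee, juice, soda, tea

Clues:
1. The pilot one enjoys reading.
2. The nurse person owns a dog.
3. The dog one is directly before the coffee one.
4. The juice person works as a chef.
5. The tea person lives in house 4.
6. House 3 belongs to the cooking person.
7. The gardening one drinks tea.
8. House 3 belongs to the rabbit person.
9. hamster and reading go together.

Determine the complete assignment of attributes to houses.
Solution:

House | Job | Pet | Hobby | Drink
---------------------------------
  1   | nurse | dog | painting | soda
  2   | pilot | hamster | reading | coffee
  3   | chef | rabbit | cooking | juice
  4   | writer | cat | gardening | tea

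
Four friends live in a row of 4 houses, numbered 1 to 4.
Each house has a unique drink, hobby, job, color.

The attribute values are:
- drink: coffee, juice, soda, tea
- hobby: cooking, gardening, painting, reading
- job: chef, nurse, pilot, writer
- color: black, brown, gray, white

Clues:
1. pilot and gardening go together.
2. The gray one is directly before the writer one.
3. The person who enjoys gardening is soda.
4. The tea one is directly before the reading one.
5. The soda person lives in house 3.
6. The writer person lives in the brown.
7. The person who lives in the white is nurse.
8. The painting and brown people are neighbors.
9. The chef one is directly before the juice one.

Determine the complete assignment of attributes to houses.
Solution:

House | Drink | Hobby | Job | Color
-----------------------------------
  1   | tea | painting | chef | gray
  2   | juice | reading | writer | brown
  3   | soda | gardening | pilot | black
  4   | coffee | cooking | nurse | white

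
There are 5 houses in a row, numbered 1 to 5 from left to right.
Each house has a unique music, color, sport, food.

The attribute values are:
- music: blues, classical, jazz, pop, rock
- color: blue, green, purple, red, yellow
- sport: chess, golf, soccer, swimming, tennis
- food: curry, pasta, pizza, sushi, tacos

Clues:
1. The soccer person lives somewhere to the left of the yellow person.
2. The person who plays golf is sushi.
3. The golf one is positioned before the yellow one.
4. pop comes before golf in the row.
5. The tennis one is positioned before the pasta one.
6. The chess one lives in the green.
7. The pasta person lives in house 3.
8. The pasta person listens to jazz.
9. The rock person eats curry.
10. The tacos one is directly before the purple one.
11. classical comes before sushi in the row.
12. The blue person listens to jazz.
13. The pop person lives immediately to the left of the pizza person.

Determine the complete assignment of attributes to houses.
Solution:

House | Music | Color | Sport | Food
------------------------------------
  1   | pop | green | chess | tacos
  2   | classical | purple | tennis | pizza
  3   | jazz | blue | soccer | pasta
  4   | blues | red | golf | sushi
  5   | rock | yellow | swimming | curry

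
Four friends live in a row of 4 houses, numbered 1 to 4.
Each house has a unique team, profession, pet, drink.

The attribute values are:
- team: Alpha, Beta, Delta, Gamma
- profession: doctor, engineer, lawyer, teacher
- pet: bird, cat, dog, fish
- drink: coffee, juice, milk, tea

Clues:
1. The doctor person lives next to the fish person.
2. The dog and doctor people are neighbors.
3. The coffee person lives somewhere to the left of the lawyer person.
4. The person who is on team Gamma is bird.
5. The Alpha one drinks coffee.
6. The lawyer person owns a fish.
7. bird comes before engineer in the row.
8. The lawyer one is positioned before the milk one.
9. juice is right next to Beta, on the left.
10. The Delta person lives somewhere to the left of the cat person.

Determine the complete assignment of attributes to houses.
Solution:

House | Team | Profession | Pet | Drink
---------------------------------------
  1   | Alpha | teacher | dog | coffee
  2   | Gamma | doctor | bird | tea
  3   | Delta | lawyer | fish | juice
  4   | Beta | engineer | cat | milk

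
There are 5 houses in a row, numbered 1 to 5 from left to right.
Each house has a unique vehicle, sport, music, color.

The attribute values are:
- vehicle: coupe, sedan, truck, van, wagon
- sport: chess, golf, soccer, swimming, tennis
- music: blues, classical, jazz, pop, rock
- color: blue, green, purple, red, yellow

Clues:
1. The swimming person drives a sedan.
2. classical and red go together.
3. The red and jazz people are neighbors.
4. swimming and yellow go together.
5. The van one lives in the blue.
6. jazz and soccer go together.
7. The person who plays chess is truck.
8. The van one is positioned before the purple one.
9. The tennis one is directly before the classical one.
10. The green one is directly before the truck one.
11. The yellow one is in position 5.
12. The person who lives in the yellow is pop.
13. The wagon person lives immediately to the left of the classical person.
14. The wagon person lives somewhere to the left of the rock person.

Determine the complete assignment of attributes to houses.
Solution:

House | Vehicle | Sport | Music | Color
---------------------------------------
  1   | wagon | tennis | blues | green
  2   | truck | chess | classical | red
  3   | van | soccer | jazz | blue
  4   | coupe | golf | rock | purple
  5   | sedan | swimming | pop | yellow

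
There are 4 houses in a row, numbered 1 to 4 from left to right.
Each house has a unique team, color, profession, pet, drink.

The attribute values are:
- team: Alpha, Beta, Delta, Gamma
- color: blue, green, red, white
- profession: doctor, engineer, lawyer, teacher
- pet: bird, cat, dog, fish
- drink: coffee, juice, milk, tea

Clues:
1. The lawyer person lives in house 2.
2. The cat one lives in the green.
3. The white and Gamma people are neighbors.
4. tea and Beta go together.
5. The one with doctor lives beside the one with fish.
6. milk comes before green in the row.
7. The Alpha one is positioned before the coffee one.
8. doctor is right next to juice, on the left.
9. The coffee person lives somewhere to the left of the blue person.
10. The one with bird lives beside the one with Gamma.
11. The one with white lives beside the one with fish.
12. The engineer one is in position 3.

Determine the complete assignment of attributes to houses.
Solution:

House | Team | Color | Profession | Pet | Drink
-----------------------------------------------
  1   | Alpha | white | doctor | bird | milk
  2   | Gamma | red | lawyer | fish | juice
  3   | Delta | green | engineer | cat | coffee
  4   | Beta | blue | teacher | dog | tea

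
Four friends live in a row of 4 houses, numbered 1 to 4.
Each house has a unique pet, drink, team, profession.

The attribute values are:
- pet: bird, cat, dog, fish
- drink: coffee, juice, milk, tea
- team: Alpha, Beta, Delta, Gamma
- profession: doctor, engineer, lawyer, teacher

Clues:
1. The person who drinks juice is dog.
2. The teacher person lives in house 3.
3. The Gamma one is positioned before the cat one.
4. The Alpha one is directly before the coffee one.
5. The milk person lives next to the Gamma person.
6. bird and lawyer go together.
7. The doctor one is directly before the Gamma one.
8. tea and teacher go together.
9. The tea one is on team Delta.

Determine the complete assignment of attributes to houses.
Solution:

House | Pet | Drink | Team | Profession
---------------------------------------
  1   | fish | milk | Alpha | doctor
  2   | bird | coffee | Gamma | lawyer
  3   | cat | tea | Delta | teacher
  4   | dog | juice | Beta | engineer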